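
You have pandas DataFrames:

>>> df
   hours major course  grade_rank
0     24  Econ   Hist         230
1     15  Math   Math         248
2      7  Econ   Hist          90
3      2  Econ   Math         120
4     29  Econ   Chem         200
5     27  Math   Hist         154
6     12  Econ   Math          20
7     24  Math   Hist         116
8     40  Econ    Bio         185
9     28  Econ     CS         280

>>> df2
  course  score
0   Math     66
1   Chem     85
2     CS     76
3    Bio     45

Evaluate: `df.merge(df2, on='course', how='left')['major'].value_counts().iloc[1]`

merge on 'course' (how='left') → 10 rows:
   hours major course  grade_rank  score
0     24  Econ   Hist         230    NaN
1     15  Math   Math         248   66.0
2      7  Econ   Hist          90    NaN
3      2  Econ   Math         120   66.0
4     29  Econ   Chem         200   85.0
5     27  Math   Hist         154    NaN
6     12  Econ   Math          20   66.0
7     24  Math   Hist         116    NaN
8     40  Econ    Bio         185   45.0
9     28  Econ     CS         280   76.0
value_counts of major:
major
Econ    7
Math    3
Name: count, dtype: int64
The value at position 1 is 3.

3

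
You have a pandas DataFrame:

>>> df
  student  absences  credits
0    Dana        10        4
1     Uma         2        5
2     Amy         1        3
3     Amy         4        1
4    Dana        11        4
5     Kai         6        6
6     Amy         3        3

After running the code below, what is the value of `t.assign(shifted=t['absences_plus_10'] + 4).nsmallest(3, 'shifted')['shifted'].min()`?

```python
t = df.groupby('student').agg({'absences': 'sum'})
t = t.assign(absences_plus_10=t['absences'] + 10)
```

group by student, sum of absences:
         absences
student          
Amy             8
Dana           21
Kai             6
Uma             2
add column absences_plus_10 = t['absences'] + 10:
         absences  absences_plus_10
student                            
Amy             8                18
Dana           21                31
Kai             6                16
Uma             2                12
add column shifted = t['absences_plus_10'] + 4:
         absences  absences_plus_10  shifted
student                                     
Amy             8                18       22
Dana           21                31       35
Kai             6                16       20
Uma             2                12       16
take 3 rows with smallest shifted:
         absences  absences_plus_10  shifted
student                                     
Uma             2                12       16
Kai             6                16       20
Amy             8                18       22

16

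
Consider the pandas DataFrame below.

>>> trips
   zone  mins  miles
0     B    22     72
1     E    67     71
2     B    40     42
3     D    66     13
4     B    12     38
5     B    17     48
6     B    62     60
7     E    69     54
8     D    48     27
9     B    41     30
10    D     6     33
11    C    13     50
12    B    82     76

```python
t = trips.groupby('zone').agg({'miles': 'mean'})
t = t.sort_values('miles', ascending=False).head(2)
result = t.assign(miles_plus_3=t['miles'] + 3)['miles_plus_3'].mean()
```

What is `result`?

60.3928571429

group by zone, mean of miles:
          miles
zone           
B     52.285714
C     50.000000
D     24.333333
E     62.500000
sort by miles descending:
          miles
zone           
E     62.500000
B     52.285714
C     50.000000
D     24.333333
take first 2 rows:
          miles
zone           
E     62.500000
B     52.285714
add column miles_plus_3 = t['miles'] + 3:
          miles  miles_plus_3
zone                         
E     62.500000     65.500000
B     52.285714     55.285714
Finally, mean of column 'miles_plus_3' = 60.3928571429.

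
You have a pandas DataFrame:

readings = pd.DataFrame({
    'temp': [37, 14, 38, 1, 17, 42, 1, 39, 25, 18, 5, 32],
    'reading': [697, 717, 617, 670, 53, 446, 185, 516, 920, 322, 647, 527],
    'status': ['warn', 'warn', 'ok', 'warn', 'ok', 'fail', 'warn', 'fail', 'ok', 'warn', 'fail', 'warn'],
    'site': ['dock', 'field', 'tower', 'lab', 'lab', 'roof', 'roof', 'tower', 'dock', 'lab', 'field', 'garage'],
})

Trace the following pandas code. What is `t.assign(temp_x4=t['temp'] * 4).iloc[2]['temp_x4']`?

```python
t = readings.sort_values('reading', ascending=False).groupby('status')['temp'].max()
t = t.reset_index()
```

sort by reading descending:
    temp  reading status    site
8     25      920     ok    dock
1     14      717   warn   field
0     37      697   warn    dock
3      1      670   warn     lab
10     5      647   fail   field
2     38      617     ok   tower
11    32      527   warn  garage
7     39      516   fail   tower
5     42      446   fail    roof
9     18      322   warn     lab
6      1      185   warn    roof
4     17       53     ok     lab
group by status, max of temp:
status
fail    42
ok      38
warn    37
Name: temp, dtype: int64
reset_index():
  status  temp
0   fail    42
1     ok    38
2   warn    37
add column temp_x4 = t['temp'] * 4:
  status  temp  temp_x4
0   fail    42      168
1     ok    38      152
2   warn    37      148
Then the value at position 2, column 'temp_x4': 148

148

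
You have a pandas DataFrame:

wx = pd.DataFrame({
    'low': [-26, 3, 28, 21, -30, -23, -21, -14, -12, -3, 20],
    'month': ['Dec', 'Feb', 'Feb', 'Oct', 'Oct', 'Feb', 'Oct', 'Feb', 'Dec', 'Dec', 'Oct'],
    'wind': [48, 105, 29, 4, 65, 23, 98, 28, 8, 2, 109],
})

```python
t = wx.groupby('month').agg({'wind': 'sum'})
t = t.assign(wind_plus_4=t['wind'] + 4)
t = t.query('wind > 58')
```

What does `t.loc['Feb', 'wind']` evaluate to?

group by month, sum of wind:
       wind
month      
Dec      58
Feb     185
Oct     276
add column wind_plus_4 = t['wind'] + 4:
       wind  wind_plus_4
month                   
Dec      58           62
Feb     185          189
Oct     276          280
filter rows where wind > 58:
       wind  wind_plus_4
month                   
Feb     185          189
Oct     276          280
Then the value at row 'Feb', column 'wind': 185

185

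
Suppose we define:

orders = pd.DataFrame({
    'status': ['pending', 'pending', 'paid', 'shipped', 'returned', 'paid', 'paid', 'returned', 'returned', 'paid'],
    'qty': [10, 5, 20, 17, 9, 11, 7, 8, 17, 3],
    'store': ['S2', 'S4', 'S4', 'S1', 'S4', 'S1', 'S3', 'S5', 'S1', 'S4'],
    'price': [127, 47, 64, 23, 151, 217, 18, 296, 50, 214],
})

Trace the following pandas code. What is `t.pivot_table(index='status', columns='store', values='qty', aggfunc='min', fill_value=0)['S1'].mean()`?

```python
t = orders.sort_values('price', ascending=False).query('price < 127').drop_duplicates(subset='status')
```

8.5

sort by price descending:
     status  qty store  price
7  returned    8    S5    296
5      paid   11    S1    217
9      paid    3    S4    214
4  returned    9    S4    151
0   pending   10    S2    127
2      paid   20    S4     64
8  returned   17    S1     50
1   pending    5    S4     47
3   shipped   17    S1     23
6      paid    7    S3     18
filter rows where price < 127:
     status  qty store  price
2      paid   20    S4     64
8  returned   17    S1     50
1   pending    5    S4     47
3   shipped   17    S1     23
6      paid    7    S3     18
drop duplicate status (keep=first):
     status  qty store  price
2      paid   20    S4     64
8  returned   17    S1     50
1   pending    5    S4     47
3   shipped   17    S1     23
pivot: rows=status, cols=store, min(qty):
store     S1  S4
status          
paid       0  20
pending    0   5
returned  17   0
shipped   17   0
Finally, mean of column 'S1' = 8.5.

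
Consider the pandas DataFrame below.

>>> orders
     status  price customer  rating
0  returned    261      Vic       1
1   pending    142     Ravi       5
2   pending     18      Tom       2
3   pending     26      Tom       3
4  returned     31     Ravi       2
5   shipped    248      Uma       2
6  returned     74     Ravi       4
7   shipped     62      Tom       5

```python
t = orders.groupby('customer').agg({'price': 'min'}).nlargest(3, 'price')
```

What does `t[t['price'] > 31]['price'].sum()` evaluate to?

509

group by customer, min of price:
          price
customer       
Ravi         31
Tom          18
Uma         248
Vic         261
take 3 rows with largest price:
          price
customer       
Vic         261
Uma         248
Ravi         31
filter rows where price > 31:
          price
customer       
Vic         261
Uma         248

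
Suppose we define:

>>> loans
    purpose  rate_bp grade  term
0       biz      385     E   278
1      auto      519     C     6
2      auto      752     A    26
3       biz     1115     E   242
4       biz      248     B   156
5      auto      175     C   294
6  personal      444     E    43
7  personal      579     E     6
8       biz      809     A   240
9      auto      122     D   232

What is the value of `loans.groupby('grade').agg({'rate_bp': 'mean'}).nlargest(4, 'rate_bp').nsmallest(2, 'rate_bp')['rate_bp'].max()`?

347.0

group by grade, mean of rate_bp:
       rate_bp
grade         
A       780.50
B       248.00
C       347.00
D       122.00
E       630.75
take 4 rows with largest rate_bp:
       rate_bp
grade         
A       780.50
E       630.75
C       347.00
B       248.00
take 2 rows with smallest rate_bp:
       rate_bp
grade         
B        248.0
C        347.0
Then the max of column 'rate_bp': 347.0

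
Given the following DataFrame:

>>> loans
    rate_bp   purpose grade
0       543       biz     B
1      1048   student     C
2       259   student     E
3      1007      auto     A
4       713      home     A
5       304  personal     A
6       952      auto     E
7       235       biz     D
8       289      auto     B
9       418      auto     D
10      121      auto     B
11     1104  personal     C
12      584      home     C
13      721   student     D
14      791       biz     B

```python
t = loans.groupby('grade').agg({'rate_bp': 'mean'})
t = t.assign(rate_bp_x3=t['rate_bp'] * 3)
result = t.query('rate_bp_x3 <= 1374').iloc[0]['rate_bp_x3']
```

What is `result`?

group by grade, mean of rate_bp:
          rate_bp
grade            
A      674.666667
B      436.000000
C      912.000000
D      458.000000
E      605.500000
add column rate_bp_x3 = t['rate_bp'] * 3:
          rate_bp  rate_bp_x3
grade                        
A      674.666667      2024.0
B      436.000000      1308.0
C      912.000000      2736.0
D      458.000000      1374.0
E      605.500000      1816.5
filter rows where rate_bp_x3 <= 1374:
       rate_bp  rate_bp_x3
grade                     
B        436.0      1308.0
D        458.0      1374.0
Taking the value at position 0, column 'rate_bp_x3' gives 1308.0.

1308.0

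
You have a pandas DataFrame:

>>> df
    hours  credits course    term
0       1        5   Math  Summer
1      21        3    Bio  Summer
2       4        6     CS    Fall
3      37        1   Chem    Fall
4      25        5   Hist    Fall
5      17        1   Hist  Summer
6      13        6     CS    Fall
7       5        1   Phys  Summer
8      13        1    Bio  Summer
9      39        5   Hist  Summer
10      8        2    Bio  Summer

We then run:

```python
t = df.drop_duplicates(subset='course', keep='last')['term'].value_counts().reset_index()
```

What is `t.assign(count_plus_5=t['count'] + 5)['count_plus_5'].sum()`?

16

drop duplicate course (keep=last):
    hours  credits course    term
0       1        5   Math  Summer
3      37        1   Chem    Fall
6      13        6     CS    Fall
7       5        1   Phys  Summer
9      39        5   Hist  Summer
10      8        2    Bio  Summer
value_counts of term:
term
Summer    4
Fall      2
Name: count, dtype: int64
reset_index():
     term  count
0  Summer      4
1    Fall      2
add column count_plus_5 = t['count'] + 5:
     term  count  count_plus_5
0  Summer      4             9
1    Fall      2             7
Taking the sum of column 'count_plus_5' gives 16.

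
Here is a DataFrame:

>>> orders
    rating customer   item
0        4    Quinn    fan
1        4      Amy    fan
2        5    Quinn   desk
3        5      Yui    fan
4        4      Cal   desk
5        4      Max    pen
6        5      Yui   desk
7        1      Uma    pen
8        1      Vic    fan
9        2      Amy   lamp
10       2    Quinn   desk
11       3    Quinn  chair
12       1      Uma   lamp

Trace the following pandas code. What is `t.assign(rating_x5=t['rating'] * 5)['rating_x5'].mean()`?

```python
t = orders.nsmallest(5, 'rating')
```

take 5 rows with smallest rating:
    rating customer  item
7        1      Uma   pen
8        1      Vic   fan
12       1      Uma  lamp
9        2      Amy  lamp
10       2    Quinn  desk
add column rating_x5 = t['rating'] * 5:
    rating customer  item  rating_x5
7        1      Uma   pen          5
8        1      Vic   fan          5
12       1      Uma  lamp          5
9        2      Amy  lamp         10
10       2    Quinn  desk         10
mean of column 'rating_x5' → 7.0

7.0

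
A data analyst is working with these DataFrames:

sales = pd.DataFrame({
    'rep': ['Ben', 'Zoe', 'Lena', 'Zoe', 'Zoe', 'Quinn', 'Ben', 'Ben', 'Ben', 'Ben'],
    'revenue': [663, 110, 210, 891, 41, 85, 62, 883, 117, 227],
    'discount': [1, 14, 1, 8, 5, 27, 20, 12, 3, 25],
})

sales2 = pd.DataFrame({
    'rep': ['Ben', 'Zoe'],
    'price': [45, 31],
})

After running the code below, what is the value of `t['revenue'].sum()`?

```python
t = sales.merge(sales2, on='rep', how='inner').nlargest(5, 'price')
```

merge on 'rep' (how='inner') → 8 rows:
   rep  revenue  discount  price
0  Ben      663         1     45
1  Zoe      110        14     31
2  Zoe      891         8     31
3  Zoe       41         5     31
4  Ben       62        20     45
5  Ben      883        12     45
6  Ben      117         3     45
7  Ben      227        25     45
take 5 rows with largest price:
   rep  revenue  discount  price
0  Ben      663         1     45
4  Ben       62        20     45
5  Ben      883        12     45
6  Ben      117         3     45
7  Ben      227        25     45
sum of column 'revenue' → 1952

1952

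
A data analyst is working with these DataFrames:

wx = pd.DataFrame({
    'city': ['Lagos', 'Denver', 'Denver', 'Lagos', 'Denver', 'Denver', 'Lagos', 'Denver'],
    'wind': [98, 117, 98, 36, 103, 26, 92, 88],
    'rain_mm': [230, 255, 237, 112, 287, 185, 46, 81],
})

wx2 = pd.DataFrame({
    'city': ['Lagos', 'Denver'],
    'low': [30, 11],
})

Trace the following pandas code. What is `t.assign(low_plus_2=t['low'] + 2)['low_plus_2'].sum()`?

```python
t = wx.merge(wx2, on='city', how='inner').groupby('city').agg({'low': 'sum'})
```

149

merge on 'city' (how='inner') → 8 rows:
     city  wind  rain_mm  low
0   Lagos    98      230   30
1  Denver   117      255   11
2  Denver    98      237   11
3   Lagos    36      112   30
4  Denver   103      287   11
5  Denver    26      185   11
6   Lagos    92       46   30
7  Denver    88       81   11
group by city, sum of low:
        low
city       
Denver   55
Lagos    90
add column low_plus_2 = t['low'] + 2:
        low  low_plus_2
city                   
Denver   55          57
Lagos    90          92
The sum of column 'low_plus_2' is 149.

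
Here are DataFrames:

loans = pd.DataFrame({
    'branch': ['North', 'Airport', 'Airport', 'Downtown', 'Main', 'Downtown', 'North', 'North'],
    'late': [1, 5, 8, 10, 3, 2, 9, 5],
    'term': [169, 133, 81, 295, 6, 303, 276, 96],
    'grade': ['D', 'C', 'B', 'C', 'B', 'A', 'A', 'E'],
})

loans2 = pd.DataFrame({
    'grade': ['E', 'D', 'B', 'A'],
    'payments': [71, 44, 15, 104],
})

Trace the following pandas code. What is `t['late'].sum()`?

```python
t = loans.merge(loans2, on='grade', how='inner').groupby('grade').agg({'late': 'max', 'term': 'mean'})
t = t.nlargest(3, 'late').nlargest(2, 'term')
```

merge on 'grade' (how='inner') → 6 rows:
     branch  late  term grade  payments
0     North     1   169     D        44
1   Airport     8    81     B        15
2      Main     3     6     B        15
3  Downtown     2   303     A       104
4     North     9   276     A       104
5     North     5    96     E        71
group by grade: max(late), mean(term):
       late   term
grade             
A         9  289.5
B         8   43.5
D         1  169.0
E         5   96.0
take 3 rows with largest late:
       late   term
grade             
A         9  289.5
B         8   43.5
E         5   96.0
take 2 rows with largest term:
       late   term
grade             
A         9  289.5
E         5   96.0

14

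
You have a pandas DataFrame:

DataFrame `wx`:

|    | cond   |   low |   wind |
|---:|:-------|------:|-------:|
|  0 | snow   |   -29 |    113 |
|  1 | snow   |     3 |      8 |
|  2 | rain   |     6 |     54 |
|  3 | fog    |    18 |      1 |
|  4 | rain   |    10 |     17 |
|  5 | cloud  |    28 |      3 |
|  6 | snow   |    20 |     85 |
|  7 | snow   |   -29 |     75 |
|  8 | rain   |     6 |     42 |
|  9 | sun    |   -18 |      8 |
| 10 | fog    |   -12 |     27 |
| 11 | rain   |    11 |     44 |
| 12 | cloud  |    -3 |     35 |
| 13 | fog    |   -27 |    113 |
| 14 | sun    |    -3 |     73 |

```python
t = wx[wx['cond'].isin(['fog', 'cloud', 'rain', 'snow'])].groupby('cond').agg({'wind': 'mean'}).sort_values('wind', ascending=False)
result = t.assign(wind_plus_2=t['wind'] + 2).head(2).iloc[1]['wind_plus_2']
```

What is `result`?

49.0

filter rows where cond in ['fog', 'cloud', 'rain', 'snow']:
     cond  low  wind
0    snow  -29   113
1    snow    3     8
2    rain    6    54
3     fog   18     1
4    rain   10    17
5   cloud   28     3
6    snow   20    85
7    snow  -29    75
8    rain    6    42
10    fog  -12    27
11   rain   11    44
12  cloud   -3    35
13    fog  -27   113
group by cond, mean of wind:
        wind
cond        
cloud  19.00
fog    47.00
rain   39.25
snow   70.25
sort by wind descending:
        wind
cond        
snow   70.25
fog    47.00
rain   39.25
cloud  19.00
add column wind_plus_2 = t['wind'] + 2:
        wind  wind_plus_2
cond                     
snow   70.25        72.25
fog    47.00        49.00
rain   39.25        41.25
cloud  19.00        21.00
take first 2 rows:
       wind  wind_plus_2
cond                    
snow  70.25        72.25
fog   47.00        49.00
So iloc[1]['wind_plus_2'] = 49.0.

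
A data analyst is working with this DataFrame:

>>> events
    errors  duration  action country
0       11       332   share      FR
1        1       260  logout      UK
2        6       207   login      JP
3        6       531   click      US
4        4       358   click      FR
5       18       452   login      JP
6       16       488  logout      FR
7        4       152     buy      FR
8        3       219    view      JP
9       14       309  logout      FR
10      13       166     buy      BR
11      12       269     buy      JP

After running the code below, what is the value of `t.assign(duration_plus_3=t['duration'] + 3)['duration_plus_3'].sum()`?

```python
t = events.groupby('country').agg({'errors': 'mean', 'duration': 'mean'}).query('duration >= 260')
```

group by country: mean(errors), mean(duration):
         errors  duration
country                  
BR        13.00    166.00
FR         9.80    327.80
JP         9.75    286.75
UK         1.00    260.00
US         6.00    531.00
filter rows where duration >= 260:
         errors  duration
country                  
FR         9.80    327.80
JP         9.75    286.75
UK         1.00    260.00
US         6.00    531.00
add column duration_plus_3 = t['duration'] + 3:
         errors  duration  duration_plus_3
country                                   
FR         9.80    327.80           330.80
JP         9.75    286.75           289.75
UK         1.00    260.00           263.00
US         6.00    531.00           534.00

1417.55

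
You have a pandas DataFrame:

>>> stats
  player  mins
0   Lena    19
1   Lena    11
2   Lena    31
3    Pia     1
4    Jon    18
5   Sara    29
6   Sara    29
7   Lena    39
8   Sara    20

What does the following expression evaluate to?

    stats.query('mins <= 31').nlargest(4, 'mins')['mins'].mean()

filter rows where mins <= 31:
  player  mins
0   Lena    19
1   Lena    11
2   Lena    31
3    Pia     1
4    Jon    18
5   Sara    29
6   Sara    29
8   Sara    20
take 4 rows with largest mins:
  player  mins
2   Lena    31
5   Sara    29
6   Sara    29
8   Sara    20
Finally, mean of column 'mins' = 27.25.

27.25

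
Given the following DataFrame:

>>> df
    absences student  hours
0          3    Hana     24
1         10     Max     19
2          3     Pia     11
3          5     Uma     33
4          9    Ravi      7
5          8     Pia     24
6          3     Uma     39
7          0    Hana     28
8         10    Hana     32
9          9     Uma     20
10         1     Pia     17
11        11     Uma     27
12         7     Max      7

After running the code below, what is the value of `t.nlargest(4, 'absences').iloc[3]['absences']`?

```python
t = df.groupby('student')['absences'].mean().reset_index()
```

group by student, mean of absences:
student
Hana    4.333333
Max     8.500000
Pia     4.000000
Ravi    9.000000
Uma     7.000000
Name: absences, dtype: float64
reset_index():
  student  absences
0    Hana  4.333333
1     Max  8.500000
2     Pia  4.000000
3    Ravi  9.000000
4     Uma  7.000000
take 4 rows with largest absences:
  student  absences
3    Ravi  9.000000
1     Max  8.500000
4     Uma  7.000000
0    Hana  4.333333
Hence 4.33333333333.

4.33333333333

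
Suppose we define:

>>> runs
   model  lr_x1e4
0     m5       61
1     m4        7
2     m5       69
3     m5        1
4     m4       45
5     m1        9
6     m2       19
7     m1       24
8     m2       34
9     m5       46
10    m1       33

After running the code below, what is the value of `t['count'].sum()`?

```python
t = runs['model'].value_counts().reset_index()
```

value_counts of model:
model
m5    4
m1    3
m4    2
m2    2
Name: count, dtype: int64
reset_index():
  model  count
0    m5      4
1    m1      3
2    m4      2
3    m2      2
sum of column 'count' → 11

11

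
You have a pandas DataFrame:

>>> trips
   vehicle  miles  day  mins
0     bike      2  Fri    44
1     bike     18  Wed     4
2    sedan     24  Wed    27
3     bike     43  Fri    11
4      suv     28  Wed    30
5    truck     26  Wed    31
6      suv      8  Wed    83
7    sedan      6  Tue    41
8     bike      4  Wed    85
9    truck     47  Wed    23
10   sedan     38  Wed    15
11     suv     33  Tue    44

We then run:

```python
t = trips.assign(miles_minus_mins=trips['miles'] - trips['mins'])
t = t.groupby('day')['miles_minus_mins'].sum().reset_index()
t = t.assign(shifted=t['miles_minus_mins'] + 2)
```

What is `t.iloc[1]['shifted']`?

-44

add column miles_minus_mins = trips['miles'] - trips['mins']:
   vehicle  miles  day  mins  miles_minus_mins
0     bike      2  Fri    44               -42
1     bike     18  Wed     4                14
2    sedan     24  Wed    27                -3
3     bike     43  Fri    11                32
4      suv     28  Wed    30                -2
5    truck     26  Wed    31                -5
6      suv      8  Wed    83               -75
7    sedan      6  Tue    41               -35
8     bike      4  Wed    85               -81
9    truck     47  Wed    23                24
10   sedan     38  Wed    15                23
11     suv     33  Tue    44               -11
group by day, sum of miles_minus_mins:
day
Fri    -10
Tue    -46
Wed   -105
Name: miles_minus_mins, dtype: int64
reset_index():
   day  miles_minus_mins
0  Fri               -10
1  Tue               -46
2  Wed              -105
add column shifted = t['miles_minus_mins'] + 2:
   day  miles_minus_mins  shifted
0  Fri               -10       -8
1  Tue               -46      -44
2  Wed              -105     -103
Hence -44.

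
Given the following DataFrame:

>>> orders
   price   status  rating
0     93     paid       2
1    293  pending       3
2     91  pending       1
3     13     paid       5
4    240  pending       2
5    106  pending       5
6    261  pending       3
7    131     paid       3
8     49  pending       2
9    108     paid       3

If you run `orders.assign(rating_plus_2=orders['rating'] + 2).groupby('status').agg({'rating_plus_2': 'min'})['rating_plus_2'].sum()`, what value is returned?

7

add column rating_plus_2 = orders['rating'] + 2:
   price   status  rating  rating_plus_2
0     93     paid       2              4
1    293  pending       3              5
2     91  pending       1              3
3     13     paid       5              7
4    240  pending       2              4
5    106  pending       5              7
6    261  pending       3              5
7    131     paid       3              5
8     49  pending       2              4
9    108     paid       3              5
group by status, min of rating_plus_2:
         rating_plus_2
status                
paid                 4
pending              3
sum of column 'rating_plus_2' → 7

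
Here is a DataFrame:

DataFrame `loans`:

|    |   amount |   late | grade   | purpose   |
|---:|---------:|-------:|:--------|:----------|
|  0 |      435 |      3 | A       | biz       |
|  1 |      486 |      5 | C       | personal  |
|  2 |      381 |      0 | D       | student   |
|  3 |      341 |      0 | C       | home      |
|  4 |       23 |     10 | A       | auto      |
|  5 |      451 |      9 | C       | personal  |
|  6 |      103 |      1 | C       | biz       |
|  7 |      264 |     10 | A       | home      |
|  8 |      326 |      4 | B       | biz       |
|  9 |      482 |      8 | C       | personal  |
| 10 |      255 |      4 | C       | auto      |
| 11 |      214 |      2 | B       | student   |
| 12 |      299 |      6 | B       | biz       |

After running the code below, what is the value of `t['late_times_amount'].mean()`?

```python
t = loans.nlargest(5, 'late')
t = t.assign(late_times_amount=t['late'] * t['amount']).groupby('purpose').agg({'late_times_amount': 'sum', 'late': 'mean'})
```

take 5 rows with largest late:
    amount  late grade   purpose
4       23    10     A      auto
7      264    10     A      home
5      451     9     C  personal
9      482     8     C  personal
12     299     6     B       biz
add column late_times_amount = t['late'] * t['amount']:
    amount  late grade   purpose  late_times_amount
4       23    10     A      auto                230
7      264    10     A      home               2640
5      451     9     C  personal               4059
9      482     8     C  personal               3856
12     299     6     B       biz               1794
group by purpose: sum(late_times_amount), mean(late):
          late_times_amount  late
purpose                          
auto                    230  10.0
biz                    1794   6.0
home                   2640  10.0
personal               7915   8.5

3144.75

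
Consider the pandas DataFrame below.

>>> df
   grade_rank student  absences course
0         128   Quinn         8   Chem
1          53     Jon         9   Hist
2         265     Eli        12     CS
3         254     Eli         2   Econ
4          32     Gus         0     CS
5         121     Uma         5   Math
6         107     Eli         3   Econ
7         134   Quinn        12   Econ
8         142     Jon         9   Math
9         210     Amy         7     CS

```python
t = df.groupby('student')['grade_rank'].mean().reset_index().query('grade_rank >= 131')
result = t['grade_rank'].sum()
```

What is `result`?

549.666666667

group by student, mean of grade_rank:
student
Amy      210.000000
Eli      208.666667
Gus       32.000000
Jon       97.500000
Quinn    131.000000
Uma      121.000000
Name: grade_rank, dtype: float64
reset_index():
  student  grade_rank
0     Amy  210.000000
1     Eli  208.666667
2     Gus   32.000000
3     Jon   97.500000
4   Quinn  131.000000
5     Uma  121.000000
filter rows where grade_rank >= 131:
  student  grade_rank
0     Amy  210.000000
1     Eli  208.666667
4   Quinn  131.000000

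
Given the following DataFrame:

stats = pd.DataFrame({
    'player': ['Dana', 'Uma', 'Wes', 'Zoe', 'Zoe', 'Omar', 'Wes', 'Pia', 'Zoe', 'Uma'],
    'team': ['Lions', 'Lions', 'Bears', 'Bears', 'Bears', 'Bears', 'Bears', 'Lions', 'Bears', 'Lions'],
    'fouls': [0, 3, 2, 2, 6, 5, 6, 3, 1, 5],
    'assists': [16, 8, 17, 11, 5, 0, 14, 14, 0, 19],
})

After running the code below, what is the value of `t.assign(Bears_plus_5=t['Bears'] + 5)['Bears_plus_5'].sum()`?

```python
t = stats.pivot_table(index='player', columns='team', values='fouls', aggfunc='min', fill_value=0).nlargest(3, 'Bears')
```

pivot: rows=player, cols=team, min(fouls):
team    Bears  Lions
player              
Dana        0      0
Omar        5      0
Pia         0      3
Uma         0      3
Wes         2      0
Zoe         1      0
take 3 rows with largest Bears:
team    Bears  Lions
player              
Omar        5      0
Wes         2      0
Zoe         1      0
add column Bears_plus_5 = t['Bears'] + 5:
team    Bears  Lions  Bears_plus_5
player                            
Omar        5      0            10
Wes         2      0             7
Zoe         1      0             6

23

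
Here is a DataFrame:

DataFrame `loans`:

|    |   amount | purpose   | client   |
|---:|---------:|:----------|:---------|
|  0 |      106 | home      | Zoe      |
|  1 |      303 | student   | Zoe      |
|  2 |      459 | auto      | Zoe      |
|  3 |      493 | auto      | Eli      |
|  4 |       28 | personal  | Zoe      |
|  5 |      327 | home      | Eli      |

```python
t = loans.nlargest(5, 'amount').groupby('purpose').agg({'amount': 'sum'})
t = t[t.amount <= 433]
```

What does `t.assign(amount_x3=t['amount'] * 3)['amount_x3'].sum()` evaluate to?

take 5 rows with largest amount:
   amount  purpose client
3     493     auto    Eli
2     459     auto    Zoe
5     327     home    Eli
1     303  student    Zoe
0     106     home    Zoe
group by purpose, sum of amount:
         amount
purpose        
auto        952
home        433
student     303
filter rows where amount <= 433:
         amount
purpose        
home        433
student     303
add column amount_x3 = t['amount'] * 3:
         amount  amount_x3
purpose                   
home        433       1299
student     303        909
Taking the sum of column 'amount_x3' gives 2208.

2208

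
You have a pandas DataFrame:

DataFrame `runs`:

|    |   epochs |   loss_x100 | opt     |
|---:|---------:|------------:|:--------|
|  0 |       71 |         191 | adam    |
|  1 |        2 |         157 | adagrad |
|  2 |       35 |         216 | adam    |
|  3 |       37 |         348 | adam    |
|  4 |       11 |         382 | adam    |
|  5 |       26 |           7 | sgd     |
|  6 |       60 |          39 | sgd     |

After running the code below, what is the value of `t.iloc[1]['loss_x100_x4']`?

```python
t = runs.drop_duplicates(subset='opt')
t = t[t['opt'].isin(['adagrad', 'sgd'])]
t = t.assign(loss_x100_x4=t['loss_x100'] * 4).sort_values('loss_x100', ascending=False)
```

28

drop duplicate opt (keep=first):
   epochs  loss_x100      opt
0      71        191     adam
1       2        157  adagrad
5      26          7      sgd
filter rows where opt in ['adagrad', 'sgd']:
   epochs  loss_x100      opt
1       2        157  adagrad
5      26          7      sgd
add column loss_x100_x4 = t['loss_x100'] * 4:
   epochs  loss_x100      opt  loss_x100_x4
1       2        157  adagrad           628
5      26          7      sgd            28
sort by loss_x100 descending:
   epochs  loss_x100      opt  loss_x100_x4
1       2        157  adagrad           628
5      26          7      sgd            28
Hence 28.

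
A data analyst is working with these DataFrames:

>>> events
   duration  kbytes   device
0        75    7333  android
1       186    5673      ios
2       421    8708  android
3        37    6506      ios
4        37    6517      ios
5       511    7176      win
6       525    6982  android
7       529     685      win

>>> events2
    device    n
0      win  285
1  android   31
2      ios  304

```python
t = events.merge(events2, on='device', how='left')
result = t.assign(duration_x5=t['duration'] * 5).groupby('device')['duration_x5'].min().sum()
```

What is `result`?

merge on 'device' (how='left') → 8 rows:
   duration  kbytes   device    n
0        75    7333  android   31
1       186    5673      ios  304
2       421    8708  android   31
3        37    6506      ios  304
4        37    6517      ios  304
5       511    7176      win  285
6       525    6982  android   31
7       529     685      win  285
add column duration_x5 = t['duration'] * 5:
   duration  kbytes   device    n  duration_x5
0        75    7333  android   31          375
1       186    5673      ios  304          930
2       421    8708  android   31         2105
3        37    6506      ios  304          185
4        37    6517      ios  304          185
5       511    7176      win  285         2555
6       525    6982  android   31         2625
7       529     685      win  285         2645
group by device, min of duration_x5:
device
android     375
ios         185
win        2555
Name: duration_x5, dtype: int64
Finally, sum of the resulting series = 3115.

3115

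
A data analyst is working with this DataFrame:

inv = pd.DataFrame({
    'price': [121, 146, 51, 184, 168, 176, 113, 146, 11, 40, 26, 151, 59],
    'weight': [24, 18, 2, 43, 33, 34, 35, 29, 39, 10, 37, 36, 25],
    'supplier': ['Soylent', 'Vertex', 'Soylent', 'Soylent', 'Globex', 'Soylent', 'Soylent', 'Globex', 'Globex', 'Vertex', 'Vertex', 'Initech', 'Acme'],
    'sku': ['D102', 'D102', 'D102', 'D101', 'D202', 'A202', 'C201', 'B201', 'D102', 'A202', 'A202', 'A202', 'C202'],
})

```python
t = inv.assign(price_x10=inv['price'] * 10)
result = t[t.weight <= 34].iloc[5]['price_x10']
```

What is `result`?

1460

add column price_x10 = inv['price'] * 10:
    price  weight supplier   sku  price_x10
0     121      24  Soylent  D102       1210
1     146      18   Vertex  D102       1460
2      51       2  Soylent  D102        510
3     184      43  Soylent  D101       1840
4     168      33   Globex  D202       1680
5     176      34  Soylent  A202       1760
6     113      35  Soylent  C201       1130
7     146      29   Globex  B201       1460
8      11      39   Globex  D102        110
9      40      10   Vertex  A202        400
10     26      37   Vertex  A202        260
11    151      36  Initech  A202       1510
12     59      25     Acme  C202        590
filter rows where weight <= 34:
    price  weight supplier   sku  price_x10
0     121      24  Soylent  D102       1210
1     146      18   Vertex  D102       1460
2      51       2  Soylent  D102        510
4     168      33   Globex  D202       1680
5     176      34  Soylent  A202       1760
7     146      29   Globex  B201       1460
9      40      10   Vertex  A202        400
12     59      25     Acme  C202        590
Finally, value at position 5, column 'price_x10' = 1460.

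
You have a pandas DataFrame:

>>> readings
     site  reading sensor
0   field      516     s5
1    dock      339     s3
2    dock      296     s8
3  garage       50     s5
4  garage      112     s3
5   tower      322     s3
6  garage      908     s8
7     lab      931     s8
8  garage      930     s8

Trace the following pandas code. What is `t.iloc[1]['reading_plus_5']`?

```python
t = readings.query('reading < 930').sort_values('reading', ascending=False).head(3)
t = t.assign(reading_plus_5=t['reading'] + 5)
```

521

filter rows where reading < 930:
     site  reading sensor
0   field      516     s5
1    dock      339     s3
2    dock      296     s8
3  garage       50     s5
4  garage      112     s3
5   tower      322     s3
6  garage      908     s8
sort by reading descending:
     site  reading sensor
6  garage      908     s8
0   field      516     s5
1    dock      339     s3
5   tower      322     s3
2    dock      296     s8
4  garage      112     s3
3  garage       50     s5
take first 3 rows:
     site  reading sensor
6  garage      908     s8
0   field      516     s5
1    dock      339     s3
add column reading_plus_5 = t['reading'] + 5:
     site  reading sensor  reading_plus_5
6  garage      908     s8             913
0   field      516     s5             521
1    dock      339     s3             344
Taking the value at position 1, column 'reading_plus_5' gives 521.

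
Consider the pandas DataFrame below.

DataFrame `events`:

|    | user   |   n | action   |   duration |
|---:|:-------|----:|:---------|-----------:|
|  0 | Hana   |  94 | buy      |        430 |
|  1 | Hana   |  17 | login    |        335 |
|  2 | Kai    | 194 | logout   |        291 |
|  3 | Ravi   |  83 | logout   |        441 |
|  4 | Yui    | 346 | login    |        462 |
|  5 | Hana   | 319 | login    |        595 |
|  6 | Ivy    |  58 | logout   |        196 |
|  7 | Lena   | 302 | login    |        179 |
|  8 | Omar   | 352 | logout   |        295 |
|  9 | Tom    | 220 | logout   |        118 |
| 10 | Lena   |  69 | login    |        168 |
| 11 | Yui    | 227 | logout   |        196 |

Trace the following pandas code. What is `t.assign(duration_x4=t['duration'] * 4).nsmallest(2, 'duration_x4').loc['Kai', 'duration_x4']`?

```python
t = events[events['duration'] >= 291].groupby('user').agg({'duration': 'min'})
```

filter rows where duration >= 291:
   user    n  action  duration
0  Hana   94     buy       430
1  Hana   17   login       335
2   Kai  194  logout       291
3  Ravi   83  logout       441
4   Yui  346   login       462
5  Hana  319   login       595
8  Omar  352  logout       295
group by user, min of duration:
      duration
user          
Hana       335
Kai        291
Omar       295
Ravi       441
Yui        462
add column duration_x4 = t['duration'] * 4:
      duration  duration_x4
user                       
Hana       335         1340
Kai        291         1164
Omar       295         1180
Ravi       441         1764
Yui        462         1848
take 2 rows with smallest duration_x4:
      duration  duration_x4
user                       
Kai        291         1164
Omar       295         1180
Finally, value at row 'Kai', column 'duration_x4' = 1164.

1164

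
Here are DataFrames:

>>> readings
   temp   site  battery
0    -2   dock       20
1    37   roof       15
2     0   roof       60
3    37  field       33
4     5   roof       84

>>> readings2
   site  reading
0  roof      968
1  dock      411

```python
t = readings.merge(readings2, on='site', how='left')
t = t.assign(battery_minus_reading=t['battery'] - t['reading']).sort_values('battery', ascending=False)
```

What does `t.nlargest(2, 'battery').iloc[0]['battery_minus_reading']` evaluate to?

-884.0

merge on 'site' (how='left') → 5 rows:
   temp   site  battery  reading
0    -2   dock       20    411.0
1    37   roof       15    968.0
2     0   roof       60    968.0
3    37  field       33      NaN
4     5   roof       84    968.0
add column battery_minus_reading = t['battery'] - t['reading']:
   temp   site  battery  reading  battery_minus_reading
0    -2   dock       20    411.0                 -391.0
1    37   roof       15    968.0                 -953.0
2     0   roof       60    968.0                 -908.0
3    37  field       33      NaN                    NaN
4     5   roof       84    968.0                 -884.0
sort by battery descending:
   temp   site  battery  reading  battery_minus_reading
4     5   roof       84    968.0                 -884.0
2     0   roof       60    968.0                 -908.0
3    37  field       33      NaN                    NaN
0    -2   dock       20    411.0                 -391.0
1    37   roof       15    968.0                 -953.0
take 2 rows with largest battery:
   temp  site  battery  reading  battery_minus_reading
4     5  roof       84    968.0                 -884.0
2     0  roof       60    968.0                 -908.0
value at position 0, column 'battery_minus_reading' → -884.0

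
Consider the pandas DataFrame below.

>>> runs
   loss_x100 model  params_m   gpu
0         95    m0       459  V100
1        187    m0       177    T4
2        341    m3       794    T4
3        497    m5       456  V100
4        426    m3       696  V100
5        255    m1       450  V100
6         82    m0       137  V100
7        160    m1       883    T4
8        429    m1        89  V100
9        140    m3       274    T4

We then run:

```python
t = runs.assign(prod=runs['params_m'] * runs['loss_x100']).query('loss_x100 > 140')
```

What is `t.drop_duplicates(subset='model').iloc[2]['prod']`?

226632

add column prod = runs['params_m'] * runs['loss_x100']:
   loss_x100 model  params_m   gpu    prod
0         95    m0       459  V100   43605
1        187    m0       177    T4   33099
2        341    m3       794    T4  270754
3        497    m5       456  V100  226632
4        426    m3       696  V100  296496
5        255    m1       450  V100  114750
6         82    m0       137  V100   11234
7        160    m1       883    T4  141280
8        429    m1        89  V100   38181
9        140    m3       274    T4   38360
filter rows where loss_x100 > 140:
   loss_x100 model  params_m   gpu    prod
1        187    m0       177    T4   33099
2        341    m3       794    T4  270754
3        497    m5       456  V100  226632
4        426    m3       696  V100  296496
5        255    m1       450  V100  114750
7        160    m1       883    T4  141280
8        429    m1        89  V100   38181
drop duplicate model (keep=first):
   loss_x100 model  params_m   gpu    prod
1        187    m0       177    T4   33099
2        341    m3       794    T4  270754
3        497    m5       456  V100  226632
5        255    m1       450  V100  114750
Then the value at position 2, column 'prod': 226632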